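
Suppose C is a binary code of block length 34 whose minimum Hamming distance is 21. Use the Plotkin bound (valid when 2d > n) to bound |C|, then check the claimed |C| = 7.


Plotkin bound M ≤ 4; given |C| = 7 > bound (violated).

Check applicability: 2d = 42, n = 34.
2d − n = 8 > 0, so Plotkin applies.
Compute d/(2d−n) = 21/8 ≈ 2.6250.
⌊d/(2d−n)⌋ = 2.
Plotkin bound: M ≤ 2·2 = 4.
Given |C| = 7, check: VIOLATED.
This |C| is above the Plotkin bound, so no binary code with n = 34, d = 21 and 7 codewords exists.


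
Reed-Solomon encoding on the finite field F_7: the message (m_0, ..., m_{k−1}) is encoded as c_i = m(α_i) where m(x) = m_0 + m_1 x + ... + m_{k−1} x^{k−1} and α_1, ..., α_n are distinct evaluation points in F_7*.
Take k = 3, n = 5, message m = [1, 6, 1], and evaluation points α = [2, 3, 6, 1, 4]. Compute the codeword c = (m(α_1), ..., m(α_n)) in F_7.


c = [3, 0, 3, 1, 6]

Message polynomial: m(x) = 1 + 6·x + 1·x^2 (mod 7).
For each evaluation point α_i, compute m(α_i) mod 7:
  α_1 = 2: Horner steps 1 → 1 → 3, so m(2) = 3.
  α_2 = 3: Horner steps 1 → 2 → 0, so m(3) = 0.
  α_3 = 6: Horner steps 1 → 5 → 3, so m(6) = 3.
  α_4 = 1: Horner steps 1 → 0 → 1, so m(1) = 1.
  α_5 = 4: Horner steps 1 → 3 → 6, so m(4) = 6.
Codeword c = [3, 0, 3, 1, 6] ∈ F_7^5.


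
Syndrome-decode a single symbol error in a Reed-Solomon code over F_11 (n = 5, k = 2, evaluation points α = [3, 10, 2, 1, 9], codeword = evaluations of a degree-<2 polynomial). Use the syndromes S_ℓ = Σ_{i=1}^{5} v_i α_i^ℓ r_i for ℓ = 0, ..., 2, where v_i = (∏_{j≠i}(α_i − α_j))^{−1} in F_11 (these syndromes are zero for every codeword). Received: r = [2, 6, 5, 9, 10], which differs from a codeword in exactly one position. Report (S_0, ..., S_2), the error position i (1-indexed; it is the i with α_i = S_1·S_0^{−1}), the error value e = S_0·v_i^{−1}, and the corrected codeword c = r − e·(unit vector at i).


S = (8, 2, 6), error at position 1, error magnitude e = 1, c = [1, 6, 5, 9, 10].

Step 1: column multipliers v_i = (∏_{j≠i}(α_i − α_j))^{−1} mod 11.
  i = 1 (α = 3): (3−10)(3−2)(3−1)(3−9) = (−7)·1·2·(−6) = 84 ≡ 7, so v_1 = 7^{−1} = 8 (mod 11).
  i = 2 (α = 10): (10−3)(10−2)(10−1)(10−9) = 7·8·9·1 = 504 ≡ 9, so v_2 = 9^{−1} = 5 (mod 11).
  i = 3 (α = 2): (2−3)(2−10)(2−1)(2−9) = (−1)·(−8)·1·(−7) = −56 ≡ 10, so v_3 = 10^{−1} = 10 (mod 11).
  i = 4 (α = 1): (1−3)(1−10)(1−2)(1−9) = (−2)·(−9)·(−1)·(−8) = 144 ≡ 1, so v_4 = 1^{−1} = 1 (mod 11).
  i = 5 (α = 9): (9−3)(9−10)(9−2)(9−1) = 6·(−1)·7·8 = −336 ≡ 5, so v_5 = 5^{−1} = 9 (mod 11).
  v = [8, 5, 10, 1, 9].
Step 2: syndromes of r = [2, 6, 5, 9, 10] (all sums mod 11).
  S_0 = Σ v_i r_i = 8·2 + 5·6 + 10·5 + 1·9 + 9·10 = 195 ≡ 8.
  S_1 = Σ v_i α_i r_i = 8·3·2 + 5·10·6 + 10·2·5 + 1·1·9 + 9·9·10 = 1267 ≡ 2.
  α_i^2 mod 11 = [9, 1, 4, 1, 4].
  S_2 = Σ v_i α_i^2 r_i = 8·9·2 + 5·1·6 + 10·4·5 + 1·1·9 + 9·4·10 = 743 ≡ 6.
  S = (8, 2, 6) ≠ 0, so r is not a codeword (an error is present).
Step 3: locate the error. For a single error e at position i, S_ℓ = v_i·e·α_i^ℓ, so α_err = S_1/S_0.
  S_0^{−1} = 8^{−1} = 7 (mod 11), so α_err = 2·7 = 14 ≡ 3 = α_1. Error position i = 1.
  Consistency check: S_2/S_1 = 6·6 = 36 ≡ 3 = α_err ✓ (single-error assumption holds).
Step 4: error magnitude e = S_0/v_1 = S_0·∏_{j≠1}(α_1 − α_j) = 8·7 = 56 ≡ 1 (mod 11).
Step 5: correct position 1: c_1 = r_1 − e = 2 − 1 ≡ 1 (mod 11). Hence c = [1, 6, 5, 9, 10].
  Check: interpolating c through the α_i gives m(x) = 2 + 7·x (degree < 2) with m(α_i) = c_i for every i, so c is indeed a codeword.


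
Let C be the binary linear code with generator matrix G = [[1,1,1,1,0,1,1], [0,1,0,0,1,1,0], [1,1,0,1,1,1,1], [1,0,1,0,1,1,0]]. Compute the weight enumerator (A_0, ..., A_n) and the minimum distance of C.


Weight distribution: A_0 = 1, A_2 = 2, A_3 = 6, A_4 = 3, A_5 = 2, A_6 = 2. Minimum distance d = 2.

Enumerate all 2^4 = 16 messages m ∈ F_2^4.
For each, compute codeword c = mG in F_2^7, then tally its weight.
  m = 0000 → c = 0000000, weight = 0.
  m = 1000 → c = 1111011, weight = 6.
  m = 0100 → c = 0100110, weight = 3.
  m = 1100 → c = 1011101, weight = 5.
  m = 0010 → c = 1101111, weight = 6.
  m = 1010 → c = 0010100, weight = 2.
  m = 0110 → c = 1001001, weight = 3.
  m = 1110 → c = 0110010, weight = 3.
  m = 0001 → c = 1010110, weight = 4.
  m = 1001 → c = 0101101, weight = 4.
  m = 0101 → c = 1110000, weight = 3.
  m = 1101 → c = 0001011, weight = 3.
  m = 0011 → c = 0111001, weight = 4.
  m = 1011 → c = 1000010, weight = 2.
  m = 0111 → c = 0011111, weight = 5.
  m = 1111 → c = 1100100, weight = 3.
Tally weights:
  weight 0: 1 codewords.
  weight 2: 2 codewords.
  weight 3: 6 codewords.
  weight 4: 3 codewords.
  weight 5: 2 codewords.
  weight 6: 2 codewords.
Minimum distance d = smallest w > 0 with A_w > 0 = 2.
Sanity: Σ A_w = 16 = 2^4 = 16 ✓.


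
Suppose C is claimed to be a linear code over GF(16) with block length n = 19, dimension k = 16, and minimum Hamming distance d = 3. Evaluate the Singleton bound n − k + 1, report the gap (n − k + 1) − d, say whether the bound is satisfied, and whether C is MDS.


Singleton RHS = n − k + 1 = 4, slack = 1, bound satisfied, not MDS.

Singleton bound: d ≤ n − k + 1.
Here n = 19, k = 16, so n − k + 1 = 4.
Given d = 3, check d ≤ 4: YES.
Slack = (n − k + 1) − d = 1.
The code is NOT MDS (slack = 1 > 0).
Description: the claimed parameters are [19, 16, 3]_16; such a code would be non-MDS.


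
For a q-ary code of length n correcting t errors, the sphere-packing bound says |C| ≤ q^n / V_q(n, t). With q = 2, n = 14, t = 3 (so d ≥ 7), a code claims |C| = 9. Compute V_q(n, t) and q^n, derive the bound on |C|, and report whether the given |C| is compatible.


V_q(n, t) = 470, q^n = 16384, Hamming bound = 34, |C| = 9 ≤ bound (satisfied).

Step 1: Compute V_q(n, t) = Σ_{j=0}^3 C(n, j) (q−1)^j.
  j = 0: C(14,0)·(1)^0 = 1·1 = 1.
  j = 1: C(14,1)·(1)^1 = 14·1 = 14.
  j = 2: C(14,2)·(1)^2 = 91·1 = 91.
  j = 3: C(14,3)·(1)^3 = 364·1 = 364.
  V_q(n, t) = 1 + 14 + 91 + 364 = 470.
Step 2: q^n = 2^14 = 16384.
Step 3: Hamming bound ⌊q^n / V_q(n,t)⌋ = ⌊16384/470⌋ = 34.
Step 4: Compare |C| = 9 to 34: satisfied.
The claimed |C| lies below the Hamming bound.


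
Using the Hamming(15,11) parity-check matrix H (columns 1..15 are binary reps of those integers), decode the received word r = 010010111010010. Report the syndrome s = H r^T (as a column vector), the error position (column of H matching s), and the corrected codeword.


s = (0, 1, 0, 0)^T, error position = 4, corrected codeword c = 010110111010010

Compute s = H r^T mod 2 one row at a time:
  s_1 = 1 + 1 + 0 + 1 + 0 + 0 + 1 + 0 = 4 ≡ 0 (mod 2).
  s_2 = 0 + 1 + 0 + 1 + 0 + 0 + 1 + 0 = 3 ≡ 1 (mod 2).
  s_3 = 1 + 0 + 0 + 1 + 0 + 1 + 1 + 0 = 4 ≡ 0 (mod 2).
  s_4 = 0 + 0 + 1 + 1 + 1 + 1 + 0 + 0 = 4 ≡ 0 (mod 2).
s = (0, 1, 0, 0)^T — this equals column 4 of H (binary 0100), so error is at position 4.
Correct: flip bit 4 of r = 010010111010010 to get c = 010110111010010.


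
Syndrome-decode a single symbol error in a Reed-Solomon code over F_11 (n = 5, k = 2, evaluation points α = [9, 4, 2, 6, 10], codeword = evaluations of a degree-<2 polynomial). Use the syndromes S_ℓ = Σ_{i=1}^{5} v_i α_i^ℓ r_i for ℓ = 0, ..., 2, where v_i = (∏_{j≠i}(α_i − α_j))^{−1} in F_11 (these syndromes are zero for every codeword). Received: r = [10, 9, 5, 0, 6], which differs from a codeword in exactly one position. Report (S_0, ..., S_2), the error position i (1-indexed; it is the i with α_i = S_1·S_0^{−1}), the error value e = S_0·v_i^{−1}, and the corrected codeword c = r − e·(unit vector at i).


S = (1, 4, 5), error at position 2, error magnitude e = 1, c = [10, 8, 5, 0, 6].

Step 1: column multipliers v_i = (∏_{j≠i}(α_i − α_j))^{−1} mod 11.
  i = 1 (α = 9): (9−4)(9−2)(9−6)(9−10) = 5·7·3·(−1) = −105 ≡ 5, so v_1 = 5^{−1} = 9 (mod 11).
  i = 2 (α = 4): (4−9)(4−2)(4−6)(4−10) = (−5)·2·(−2)·(−6) = −120 ≡ 1, so v_2 = 1^{−1} = 1 (mod 11).
  i = 3 (α = 2): (2−9)(2−4)(2−6)(2−10) = (−7)·(−2)·(−4)·(−8) = 448 ≡ 8, so v_3 = 8^{−1} = 7 (mod 11).
  i = 4 (α = 6): (6−9)(6−4)(6−2)(6−10) = (−3)·2·4·(−4) = 96 ≡ 8, so v_4 = 8^{−1} = 7 (mod 11).
  i = 5 (α = 10): (10−9)(10−4)(10−2)(10−6) = 1·6·8·4 = 192 ≡ 5, so v_5 = 5^{−1} = 9 (mod 11).
  v = [9, 1, 7, 7, 9].
Step 2: syndromes of r = [10, 9, 5, 0, 6] (all sums mod 11).
  S_0 = Σ v_i r_i = 9·10 + 1·9 + 7·5 + 7·0 + 9·6 = 188 ≡ 1.
  S_1 = Σ v_i α_i r_i = 9·9·10 + 1·4·9 + 7·2·5 + 7·6·0 + 9·10·6 = 1456 ≡ 4.
  α_i^2 mod 11 = [4, 5, 4, 3, 1].
  S_2 = Σ v_i α_i^2 r_i = 9·4·10 + 1·5·9 + 7·4·5 + 7·3·0 + 9·1·6 = 599 ≡ 5.
  S = (1, 4, 5) ≠ 0, so r is not a codeword (an error is present).
Step 3: locate the error. For a single error e at position i, S_ℓ = v_i·e·α_i^ℓ, so α_err = S_1/S_0.
  S_0^{−1} = 1^{−1} = 1 (mod 11), so α_err = 4·1 = 4 ≡ 4 = α_2. Error position i = 2.
  Consistency check: S_2/S_1 = 5·3 = 15 ≡ 4 = α_err ✓ (single-error assumption holds).
Step 4: error magnitude e = S_0/v_2 = S_0·∏_{j≠2}(α_2 − α_j) = 1·1 = 1 ≡ 1 (mod 11).
Step 5: correct position 2: c_2 = r_2 − e = 9 − 1 ≡ 8 (mod 11). Hence c = [10, 8, 5, 0, 6].
  Check: interpolating c through the α_i gives m(x) = 2 + 7·x (degree < 2) with m(α_i) = c_i for every i, so c is indeed a codeword.


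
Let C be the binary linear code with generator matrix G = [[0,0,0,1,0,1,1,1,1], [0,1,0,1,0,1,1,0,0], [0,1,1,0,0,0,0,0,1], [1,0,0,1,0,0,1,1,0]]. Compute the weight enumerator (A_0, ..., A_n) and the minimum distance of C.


Weight distribution: A_0 = 1, A_2 = 1, A_3 = 3, A_4 = 5, A_5 = 4, A_6 = 1, A_7 = 1. Minimum distance d = 2.

Enumerate all 2^4 = 16 messages m ∈ F_2^4.
For each, compute codeword c = mG in F_2^9, then tally its weight.
  m = 0000 → c = 000000000, weight = 0.
  m = 1000 → c = 000101111, weight = 5.
  m = 0100 → c = 010101100, weight = 4.
  m = 1100 → c = 010000011, weight = 3.
  m = 0010 → c = 011000001, weight = 3.
  m = 1010 → c = 011101110, weight = 6.
  m = 0110 → c = 001101101, weight = 5.
  m = 1110 → c = 001000010, weight = 2.
  m = 0001 → c = 100100110, weight = 4.
  m = 1001 → c = 100001001, weight = 3.
  m = 0101 → c = 110001010, weight = 4.
  m = 1101 → c = 110100101, weight = 5.
  m = 0011 → c = 111100111, weight = 7.
  m = 1011 → c = 111001000, weight = 4.
  m = 0111 → c = 101001011, weight = 5.
  m = 1111 → c = 101100100, weight = 4.
Tally weights:
  weight 0: 1 codewords.
  weight 2: 1 codewords.
  weight 3: 3 codewords.
  weight 4: 5 codewords.
  weight 5: 4 codewords.
  weight 6: 1 codewords.
  weight 7: 1 codewords.
Minimum distance d = smallest w > 0 with A_w > 0 = 2.
Sanity: Σ A_w = 16 = 2^4 = 16 ✓.


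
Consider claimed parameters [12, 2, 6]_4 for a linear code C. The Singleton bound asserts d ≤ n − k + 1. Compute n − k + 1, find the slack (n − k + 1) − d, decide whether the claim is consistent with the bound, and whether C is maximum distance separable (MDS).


Singleton RHS = n − k + 1 = 11, slack = 5, bound satisfied, not MDS.

Singleton bound: d ≤ n − k + 1.
Here n = 12, k = 2, so n − k + 1 = 11.
Given d = 6, check d ≤ 11: YES.
Slack = (n − k + 1) − d = 5.
The code is NOT MDS (slack = 5 > 0).
Description: the claimed parameters are [12, 2, 6]_4; such a code would be non-MDS.


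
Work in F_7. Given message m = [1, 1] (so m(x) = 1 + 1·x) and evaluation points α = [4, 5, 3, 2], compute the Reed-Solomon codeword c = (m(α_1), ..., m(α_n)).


c = [5, 6, 4, 3]

Message polynomial: m(x) = 1 + 1·x (mod 7).
For each evaluation point α_i, compute m(α_i) mod 7:
  α_1 = 4: Horner steps 1 → 5, so m(4) = 5.
  α_2 = 5: Horner steps 1 → 6, so m(5) = 6.
  α_3 = 3: Horner steps 1 → 4, so m(3) = 4.
  α_4 = 2: Horner steps 1 → 3, so m(2) = 3.
Codeword c = [5, 6, 4, 3] ∈ F_7^4.


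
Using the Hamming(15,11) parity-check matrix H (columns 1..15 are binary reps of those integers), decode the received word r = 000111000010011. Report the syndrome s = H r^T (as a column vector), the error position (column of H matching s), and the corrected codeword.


s = (1, 1, 0, 1)^T, error position = 13, corrected codeword c = 000111000010111

Compute s = H r^T mod 2 one row at a time:
  s_1 = 0 + 0 + 0 + 1 + 0 + 0 + 1 + 1 = 3 ≡ 1 (mod 2).
  s_2 = 1 + 1 + 1 + 0 + 0 + 0 + 1 + 1 = 5 ≡ 1 (mod 2).
  s_3 = 0 + 0 + 1 + 0 + 0 + 1 + 1 + 1 = 4 ≡ 0 (mod 2).
  s_4 = 0 + 0 + 1 + 0 + 0 + 1 + 0 + 1 = 3 ≡ 1 (mod 2).
s = (1, 1, 0, 1)^T — this equals column 13 of H (binary 1101), so error is at position 13.
Correct: flip bit 13 of r = 000111000010011 to get c = 000111000010111.


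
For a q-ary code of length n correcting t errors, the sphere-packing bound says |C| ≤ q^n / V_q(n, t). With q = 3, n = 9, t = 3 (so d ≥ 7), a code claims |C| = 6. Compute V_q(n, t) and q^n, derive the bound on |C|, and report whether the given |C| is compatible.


V_q(n, t) = 835, q^n = 19683, Hamming bound = 23, |C| = 6 ≤ bound (satisfied).

Step 1: Compute V_q(n, t) = Σ_{j=0}^3 C(n, j) (q−1)^j.
  j = 0: C(9,0)·(2)^0 = 1·1 = 1.
  j = 1: C(9,1)·(2)^1 = 9·2 = 18.
  j = 2: C(9,2)·(2)^2 = 36·4 = 144.
  j = 3: C(9,3)·(2)^3 = 84·8 = 672.
  V_q(n, t) = 1 + 18 + 144 + 672 = 835.
Step 2: q^n = 3^9 = 19683.
Step 3: Hamming bound ⌊q^n / V_q(n,t)⌋ = ⌊19683/835⌋ = 23.
Step 4: Compare |C| = 6 to 23: satisfied.
The claimed |C| lies below the Hamming bound.


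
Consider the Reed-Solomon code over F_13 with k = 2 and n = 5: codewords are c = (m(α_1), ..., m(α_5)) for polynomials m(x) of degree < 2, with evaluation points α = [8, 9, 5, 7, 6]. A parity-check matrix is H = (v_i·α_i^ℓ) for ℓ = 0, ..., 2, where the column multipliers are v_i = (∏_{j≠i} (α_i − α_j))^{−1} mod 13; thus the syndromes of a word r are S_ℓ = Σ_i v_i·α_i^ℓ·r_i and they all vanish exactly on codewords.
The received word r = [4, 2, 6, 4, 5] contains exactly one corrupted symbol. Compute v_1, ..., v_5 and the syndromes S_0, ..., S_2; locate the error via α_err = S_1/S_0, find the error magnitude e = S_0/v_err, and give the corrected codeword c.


S = (2, 3, 11), error at position 1, error magnitude e = 1, c = [3, 2, 6, 4, 5].

Step 1: column multipliers v_i = (∏_{j≠i}(α_i − α_j))^{−1} mod 13.
  i = 1 (α = 8): (8−9)(8−5)(8−7)(8−6) = (−1)·3·1·2 = −6 ≡ 7, so v_1 = 7^{−1} = 2 (mod 13).
  i = 2 (α = 9): (9−8)(9−5)(9−7)(9−6) = 1·4·2·3 = 24 ≡ 11, so v_2 = 11^{−1} = 6 (mod 13).
  i = 3 (α = 5): (5−8)(5−9)(5−7)(5−6) = (−3)·(−4)·(−2)·(−1) = 24 ≡ 11, so v_3 = 11^{−1} = 6 (mod 13).
  i = 4 (α = 7): (7−8)(7−9)(7−5)(7−6) = (−1)·(−2)·2·1 = 4 ≡ 4, so v_4 = 4^{−1} = 10 (mod 13).
  i = 5 (α = 6): (6−8)(6−9)(6−5)(6−7) = (−2)·(−3)·1·(−1) = −6 ≡ 7, so v_5 = 7^{−1} = 2 (mod 13).
  v = [2, 6, 6, 10, 2].
Step 2: syndromes of r = [4, 2, 6, 4, 5] (all sums mod 13).
  S_0 = Σ v_i r_i = 2·4 + 6·2 + 6·6 + 10·4 + 2·5 = 106 ≡ 2.
  S_1 = Σ v_i α_i r_i = 2·8·4 + 6·9·2 + 6·5·6 + 10·7·4 + 2·6·5 = 692 ≡ 3.
  α_i^2 mod 13 = [12, 3, 12, 10, 10].
  S_2 = Σ v_i α_i^2 r_i = 2·12·4 + 6·3·2 + 6·12·6 + 10·10·4 + 2·10·5 = 1064 ≡ 11.
  S = (2, 3, 11) ≠ 0, so r is not a codeword (an error is present).
Step 3: locate the error. For a single error e at position i, S_ℓ = v_i·e·α_i^ℓ, so α_err = S_1/S_0.
  S_0^{−1} = 2^{−1} = 7 (mod 13), so α_err = 3·7 = 21 ≡ 8 = α_1. Error position i = 1.
  Consistency check: S_2/S_1 = 11·9 = 99 ≡ 8 = α_err ✓ (single-error assumption holds).
Step 4: error magnitude e = S_0/v_1 = S_0·∏_{j≠1}(α_1 − α_j) = 2·7 = 14 ≡ 1 (mod 13).
Step 5: correct position 1: c_1 = r_1 − e = 4 − 1 ≡ 3 (mod 13). Hence c = [3, 2, 6, 4, 5].
  Check: interpolating c through the α_i gives m(x) = 11 + 12·x (degree < 2) with m(α_i) = c_i for every i, so c is indeed a codeword.


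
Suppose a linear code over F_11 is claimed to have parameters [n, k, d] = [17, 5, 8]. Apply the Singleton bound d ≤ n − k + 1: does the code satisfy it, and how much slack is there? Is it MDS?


Singleton RHS = n − k + 1 = 13, slack = 5, bound satisfied, not MDS.

Singleton bound: d ≤ n − k + 1.
Here n = 17, k = 5, so n − k + 1 = 13.
Given d = 8, check d ≤ 13: YES.
Slack = (n − k + 1) − d = 5.
The code is NOT MDS (slack = 5 > 0).
Description: the claimed parameters are [17, 5, 8]_11; such a code would be non-MDS.


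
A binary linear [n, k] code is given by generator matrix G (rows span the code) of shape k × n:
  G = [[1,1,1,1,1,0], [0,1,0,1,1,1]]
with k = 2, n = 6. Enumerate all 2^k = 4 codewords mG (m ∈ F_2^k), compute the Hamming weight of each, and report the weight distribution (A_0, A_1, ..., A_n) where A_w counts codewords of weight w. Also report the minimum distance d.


Weight distribution: A_0 = 1, A_3 = 1, A_4 = 1, A_5 = 1. Minimum distance d = 3.

Enumerate all 2^2 = 4 messages m ∈ F_2^2.
For each, compute codeword c = mG in F_2^6, then tally its weight.
  m = 00 → c = 000000, weight = 0.
  m = 10 → c = 111110, weight = 5.
  m = 01 → c = 010111, weight = 4.
  m = 11 → c = 101001, weight = 3.
Tally weights:
  weight 0: 1 codewords.
  weight 3: 1 codewords.
  weight 4: 1 codewords.
  weight 5: 1 codewords.
Minimum distance d = smallest w > 0 with A_w > 0 = 3.
Sanity: Σ A_w = 4 = 2^2 = 4 ✓.


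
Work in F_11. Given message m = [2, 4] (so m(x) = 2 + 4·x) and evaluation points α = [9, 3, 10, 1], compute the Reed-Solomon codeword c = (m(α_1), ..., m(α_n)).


c = [5, 3, 9, 6]

Message polynomial: m(x) = 2 + 4·x (mod 11).
For each evaluation point α_i, compute m(α_i) mod 11:
  α_1 = 9: Horner steps 4 → 5, so m(9) = 5.
  α_2 = 3: Horner steps 4 → 3, so m(3) = 3.
  α_3 = 10: Horner steps 4 → 9, so m(10) = 9.
  α_4 = 1: Horner steps 4 → 6, so m(1) = 6.
Codeword c = [5, 3, 9, 6] ∈ F_11^4.


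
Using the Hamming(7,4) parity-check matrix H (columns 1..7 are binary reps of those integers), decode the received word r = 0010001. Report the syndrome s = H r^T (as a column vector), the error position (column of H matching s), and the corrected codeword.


s = (1, 0, 0)^T, error position = 4, corrected codeword c = 0011001

Compute s = H r^T mod 2 one row at a time:
  s_1 = 0 + 0 + 0 + 1 = 1 ≡ 1 (mod 2).
  s_2 = 0 + 1 + 0 + 1 = 2 ≡ 0 (mod 2).
  s_3 = 0 + 1 + 0 + 1 = 2 ≡ 0 (mod 2).
s = (1, 0, 0)^T — this equals column 4 of H (binary 100), so error is at position 4.
Correct: flip bit 4 of r = 0010001 to get c = 0011001.


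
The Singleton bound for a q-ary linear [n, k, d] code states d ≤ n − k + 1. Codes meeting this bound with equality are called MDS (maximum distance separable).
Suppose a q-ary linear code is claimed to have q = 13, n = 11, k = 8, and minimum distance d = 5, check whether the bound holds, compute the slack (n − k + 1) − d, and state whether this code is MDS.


Singleton RHS = n − k + 1 = 4, slack = -1, bound violated (no such code; not MDS).

Singleton bound: d ≤ n − k + 1.
Here n = 11, k = 8, so n − k + 1 = 4.
Given d = 5, check d ≤ 4: NO.
Slack = (n − k + 1) − d = -1.
The slack is negative: d = 5 exceeds n − k + 1 = 4 by 1, so the Singleton bound is violated and no linear [11, 8, 5]_13 code can exist. In particular it is not MDS (MDS requires d = n − k + 1 exactly).
Description: the claimed parameters are [11, 8, 5]_13; such a code would be impossible (violates the Singleton bound).


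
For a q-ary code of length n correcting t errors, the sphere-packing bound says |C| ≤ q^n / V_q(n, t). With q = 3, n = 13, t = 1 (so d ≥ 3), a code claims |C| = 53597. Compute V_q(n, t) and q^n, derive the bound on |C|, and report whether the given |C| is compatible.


V_q(n, t) = 27, q^n = 1594323, Hamming bound = 59049, |C| = 53597 ≤ bound (satisfied).

Step 1: Compute V_q(n, t) = Σ_{j=0}^1 C(n, j) (q−1)^j.
  j = 0: C(13,0)·(2)^0 = 1·1 = 1.
  j = 1: C(13,1)·(2)^1 = 13·2 = 26.
  V_q(n, t) = 1 + 26 = 27.
Step 2: q^n = 3^13 = 1594323.
Step 3: Hamming bound ⌊q^n / V_q(n,t)⌋ = ⌊1594323/27⌋ = 59049.
Step 4: Compare |C| = 53597 to 59049: satisfied.
The claimed |C| lies below the Hamming bound.


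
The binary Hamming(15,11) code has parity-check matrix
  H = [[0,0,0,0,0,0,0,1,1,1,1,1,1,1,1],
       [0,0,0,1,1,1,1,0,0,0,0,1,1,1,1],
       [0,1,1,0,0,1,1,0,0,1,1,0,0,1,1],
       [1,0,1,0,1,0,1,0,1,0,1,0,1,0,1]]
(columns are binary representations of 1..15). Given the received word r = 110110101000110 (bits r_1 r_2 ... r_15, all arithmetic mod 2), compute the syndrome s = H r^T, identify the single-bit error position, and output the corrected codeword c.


s = (1, 1, 1, 1)^T, error position = 15, corrected codeword c = 110110101000111

Compute s = H r^T mod 2 one row at a time:
  s_1 = 0 + 1 + 0 + 0 + 0 + 1 + 1 + 0 = 3 ≡ 1 (mod 2).
  s_2 = 1 + 1 + 0 + 1 + 0 + 1 + 1 + 0 = 5 ≡ 1 (mod 2).
  s_3 = 1 + 0 + 0 + 1 + 0 + 0 + 1 + 0 = 3 ≡ 1 (mod 2).
  s_4 = 1 + 0 + 1 + 1 + 1 + 0 + 1 + 0 = 5 ≡ 1 (mod 2).
s = (1, 1, 1, 1)^T — this equals column 15 of H (binary 1111), so error is at position 15.
Correct: flip bit 15 of r = 110110101000110 to get c = 110110101000111.


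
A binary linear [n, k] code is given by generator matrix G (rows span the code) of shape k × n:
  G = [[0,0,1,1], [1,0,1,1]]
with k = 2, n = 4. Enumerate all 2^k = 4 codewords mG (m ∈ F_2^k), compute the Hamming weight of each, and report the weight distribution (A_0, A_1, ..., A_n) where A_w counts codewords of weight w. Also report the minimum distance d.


Weight distribution: A_0 = 1, A_1 = 1, A_2 = 1, A_3 = 1. Minimum distance d = 1.

Enumerate all 2^2 = 4 messages m ∈ F_2^2.
For each, compute codeword c = mG in F_2^4, then tally its weight.
  m = 00 → c = 0000, weight = 0.
  m = 10 → c = 0011, weight = 2.
  m = 01 → c = 1011, weight = 3.
  m = 11 → c = 1000, weight = 1.
Tally weights:
  weight 0: 1 codewords.
  weight 1: 1 codewords.
  weight 2: 1 codewords.
  weight 3: 1 codewords.
Minimum distance d = smallest w > 0 with A_w > 0 = 1.
Sanity: Σ A_w = 4 = 2^2 = 4 ✓.


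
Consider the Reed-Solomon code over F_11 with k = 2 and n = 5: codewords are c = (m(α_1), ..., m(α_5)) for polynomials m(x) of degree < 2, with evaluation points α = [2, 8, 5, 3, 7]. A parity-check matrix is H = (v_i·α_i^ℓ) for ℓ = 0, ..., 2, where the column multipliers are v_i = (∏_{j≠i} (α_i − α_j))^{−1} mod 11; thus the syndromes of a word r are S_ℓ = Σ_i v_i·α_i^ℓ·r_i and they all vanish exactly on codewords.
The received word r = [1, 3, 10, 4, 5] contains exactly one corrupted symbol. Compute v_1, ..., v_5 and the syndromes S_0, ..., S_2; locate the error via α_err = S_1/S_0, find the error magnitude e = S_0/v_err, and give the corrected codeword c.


S = (3, 2, 5), error at position 2, error magnitude e = 6, c = [1, 8, 10, 4, 5].

Step 1: column multipliers v_i = (∏_{j≠i}(α_i − α_j))^{−1} mod 11.
  i = 1 (α = 2): (2−8)(2−5)(2−3)(2−7) = (−6)·(−3)·(−1)·(−5) = 90 ≡ 2, so v_1 = 2^{−1} = 6 (mod 11).
  i = 2 (α = 8): (8−2)(8−5)(8−3)(8−7) = 6·3·5·1 = 90 ≡ 2, so v_2 = 2^{−1} = 6 (mod 11).
  i = 3 (α = 5): (5−2)(5−8)(5−3)(5−7) = 3·(−3)·2·(−2) = 36 ≡ 3, so v_3 = 3^{−1} = 4 (mod 11).
  i = 4 (α = 3): (3−2)(3−8)(3−5)(3−7) = 1·(−5)·(−2)·(−4) = −40 ≡ 4, so v_4 = 4^{−1} = 3 (mod 11).
  i = 5 (α = 7): (7−2)(7−8)(7−5)(7−3) = 5·(−1)·2·4 = −40 ≡ 4, so v_5 = 4^{−1} = 3 (mod 11).
  v = [6, 6, 4, 3, 3].
Step 2: syndromes of r = [1, 3, 10, 4, 5] (all sums mod 11).
  S_0 = Σ v_i r_i = 6·1 + 6·3 + 4·10 + 3·4 + 3·5 = 91 ≡ 3.
  S_1 = Σ v_i α_i r_i = 6·2·1 + 6·8·3 + 4·5·10 + 3·3·4 + 3·7·5 = 497 ≡ 2.
  α_i^2 mod 11 = [4, 9, 3, 9, 5].
  S_2 = Σ v_i α_i^2 r_i = 6·4·1 + 6·9·3 + 4·3·10 + 3·9·4 + 3·5·5 = 489 ≡ 5.
  S = (3, 2, 5) ≠ 0, so r is not a codeword (an error is present).
Step 3: locate the error. For a single error e at position i, S_ℓ = v_i·e·α_i^ℓ, so α_err = S_1/S_0.
  S_0^{−1} = 3^{−1} = 4 (mod 11), so α_err = 2·4 = 8 ≡ 8 = α_2. Error position i = 2.
  Consistency check: S_2/S_1 = 5·6 = 30 ≡ 8 = α_err ✓ (single-error assumption holds).
Step 4: error magnitude e = S_0/v_2 = S_0·∏_{j≠2}(α_2 − α_j) = 3·2 = 6 ≡ 6 (mod 11).
Step 5: correct position 2: c_2 = r_2 − e = 3 − 6 ≡ 8 (mod 11). Hence c = [1, 8, 10, 4, 5].
  Check: interpolating c through the α_i gives m(x) = 6 + 3·x (degree < 2) with m(α_i) = c_i for every i, so c is indeed a codeword.


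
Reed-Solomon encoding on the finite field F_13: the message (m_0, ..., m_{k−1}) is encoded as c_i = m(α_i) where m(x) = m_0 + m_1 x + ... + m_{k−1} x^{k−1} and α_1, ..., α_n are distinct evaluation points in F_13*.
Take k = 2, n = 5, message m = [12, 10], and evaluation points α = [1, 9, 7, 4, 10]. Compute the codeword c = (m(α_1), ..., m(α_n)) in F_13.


c = [9, 11, 4, 0, 8]

Message polynomial: m(x) = 12 + 10·x (mod 13).
For each evaluation point α_i, compute m(α_i) mod 13:
  α_1 = 1: Horner steps 10 → 9, so m(1) = 9.
  α_2 = 9: Horner steps 10 → 11, so m(9) = 11.
  α_3 = 7: Horner steps 10 → 4, so m(7) = 4.
  α_4 = 4: Horner steps 10 → 0, so m(4) = 0.
  α_5 = 10: Horner steps 10 → 8, so m(10) = 8.
Codeword c = [9, 11, 4, 0, 8] ∈ F_13^5.


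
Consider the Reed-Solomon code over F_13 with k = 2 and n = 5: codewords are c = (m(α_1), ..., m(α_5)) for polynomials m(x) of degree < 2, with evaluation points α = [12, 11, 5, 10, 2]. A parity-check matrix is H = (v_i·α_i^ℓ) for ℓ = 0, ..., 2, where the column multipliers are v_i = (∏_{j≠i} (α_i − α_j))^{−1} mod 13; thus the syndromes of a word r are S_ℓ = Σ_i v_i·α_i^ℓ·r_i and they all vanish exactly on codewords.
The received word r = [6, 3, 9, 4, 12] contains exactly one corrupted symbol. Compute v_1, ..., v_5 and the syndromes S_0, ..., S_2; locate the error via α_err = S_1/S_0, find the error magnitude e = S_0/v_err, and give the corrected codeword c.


S = (3, 10, 3), error at position 1, error magnitude e = 4, c = [2, 3, 9, 4, 12].

Step 1: column multipliers v_i = (∏_{j≠i}(α_i − α_j))^{−1} mod 13.
  i = 1 (α = 12): (12−11)(12−5)(12−10)(12−2) = 1·7·2·10 = 140 ≡ 10, so v_1 = 10^{−1} = 4 (mod 13).
  i = 2 (α = 11): (11−12)(11−5)(11−10)(11−2) = (−1)·6·1·9 = −54 ≡ 11, so v_2 = 11^{−1} = 6 (mod 13).
  i = 3 (α = 5): (5−12)(5−11)(5−10)(5−2) = (−7)·(−6)·(−5)·3 = −630 ≡ 7, so v_3 = 7^{−1} = 2 (mod 13).
  i = 4 (α = 10): (10−12)(10−11)(10−5)(10−2) = (−2)·(−1)·5·8 = 80 ≡ 2, so v_4 = 2^{−1} = 7 (mod 13).
  i = 5 (α = 2): (2−12)(2−11)(2−5)(2−10) = (−10)·(−9)·(−3)·(−8) = 2160 ≡ 2, so v_5 = 2^{−1} = 7 (mod 13).
  v = [4, 6, 2, 7, 7].
Step 2: syndromes of r = [6, 3, 9, 4, 12] (all sums mod 13).
  S_0 = Σ v_i r_i = 4·6 + 6·3 + 2·9 + 7·4 + 7·12 = 172 ≡ 3.
  S_1 = Σ v_i α_i r_i = 4·12·6 + 6·11·3 + 2·5·9 + 7·10·4 + 7·2·12 = 1024 ≡ 10.
  α_i^2 mod 13 = [1, 4, 12, 9, 4].
  S_2 = Σ v_i α_i^2 r_i = 4·1·6 + 6·4·3 + 2·12·9 + 7·9·4 + 7·4·12 = 900 ≡ 3.
  S = (3, 10, 3) ≠ 0, so r is not a codeword (an error is present).
Step 3: locate the error. For a single error e at position i, S_ℓ = v_i·e·α_i^ℓ, so α_err = S_1/S_0.
  S_0^{−1} = 3^{−1} = 9 (mod 13), so α_err = 10·9 = 90 ≡ 12 = α_1. Error position i = 1.
  Consistency check: S_2/S_1 = 3·4 = 12 ≡ 12 = α_err ✓ (single-error assumption holds).
Step 4: error magnitude e = S_0/v_1 = S_0·∏_{j≠1}(α_1 − α_j) = 3·10 = 30 ≡ 4 (mod 13).
Step 5: correct position 1: c_1 = r_1 − e = 6 − 4 ≡ 2 (mod 13). Hence c = [2, 3, 9, 4, 12].
  Check: interpolating c through the α_i gives m(x) = 1 + 12·x (degree < 2) with m(α_i) = c_i for every i, so c is indeed a codeword.


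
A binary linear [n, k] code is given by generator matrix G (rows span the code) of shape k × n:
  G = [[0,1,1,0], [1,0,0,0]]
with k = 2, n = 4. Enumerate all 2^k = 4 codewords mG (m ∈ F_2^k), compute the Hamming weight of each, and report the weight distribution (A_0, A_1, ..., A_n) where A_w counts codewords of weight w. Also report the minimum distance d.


Weight distribution: A_0 = 1, A_1 = 1, A_2 = 1, A_3 = 1. Minimum distance d = 1.

Enumerate all 2^2 = 4 messages m ∈ F_2^2.
For each, compute codeword c = mG in F_2^4, then tally its weight.
  m = 00 → c = 0000, weight = 0.
  m = 10 → c = 0110, weight = 2.
  m = 01 → c = 1000, weight = 1.
  m = 11 → c = 1110, weight = 3.
Tally weights:
  weight 0: 1 codewords.
  weight 1: 1 codewords.
  weight 2: 1 codewords.
  weight 3: 1 codewords.
Minimum distance d = smallest w > 0 with A_w > 0 = 1.
Sanity: Σ A_w = 4 = 2^2 = 4 ✓.


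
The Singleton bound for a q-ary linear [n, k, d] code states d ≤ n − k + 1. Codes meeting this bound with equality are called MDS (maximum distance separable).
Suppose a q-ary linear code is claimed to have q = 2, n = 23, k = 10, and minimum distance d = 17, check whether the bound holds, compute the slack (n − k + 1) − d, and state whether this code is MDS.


Singleton RHS = n − k + 1 = 14, slack = -3, bound violated (no such code; not MDS).

Singleton bound: d ≤ n − k + 1.
Here n = 23, k = 10, so n − k + 1 = 14.
Given d = 17, check d ≤ 14: NO.
Slack = (n − k + 1) − d = -3.
The slack is negative: d = 17 exceeds n − k + 1 = 14 by 3, so the Singleton bound is violated and no linear [23, 10, 17]_2 code can exist. In particular it is not MDS (MDS requires d = n − k + 1 exactly).
Description: the claimed parameters are [23, 10, 17]_2; such a code would be impossible (violates the Singleton bound).


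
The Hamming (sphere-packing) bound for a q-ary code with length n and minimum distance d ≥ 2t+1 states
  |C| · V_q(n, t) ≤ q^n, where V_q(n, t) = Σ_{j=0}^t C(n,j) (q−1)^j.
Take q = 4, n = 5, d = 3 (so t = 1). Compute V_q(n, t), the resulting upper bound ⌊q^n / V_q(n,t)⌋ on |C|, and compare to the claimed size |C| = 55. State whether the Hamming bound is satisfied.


V_q(n, t) = 16, q^n = 1024, Hamming bound = 64, |C| = 55 ≤ bound (satisfied).

Step 1: Compute V_q(n, t) = Σ_{j=0}^1 C(n, j) (q−1)^j.
  j = 0: C(5,0)·(3)^0 = 1·1 = 1.
  j = 1: C(5,1)·(3)^1 = 5·3 = 15.
  V_q(n, t) = 1 + 15 = 16.
Step 2: q^n = 4^5 = 1024.
Step 3: Hamming bound ⌊q^n / V_q(n,t)⌋ = ⌊1024/16⌋ = 64.
Step 4: Compare |C| = 55 to 64: satisfied.
The claimed |C| lies below the Hamming bound.


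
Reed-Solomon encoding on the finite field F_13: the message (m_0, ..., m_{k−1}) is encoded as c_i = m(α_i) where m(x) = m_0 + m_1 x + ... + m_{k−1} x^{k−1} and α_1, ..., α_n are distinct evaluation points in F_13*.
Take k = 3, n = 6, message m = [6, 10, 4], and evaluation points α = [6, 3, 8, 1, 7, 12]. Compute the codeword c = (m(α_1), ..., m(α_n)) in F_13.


c = [2, 7, 4, 7, 12, 0]

Message polynomial: m(x) = 6 + 10·x + 4·x^2 (mod 13).
For each evaluation point α_i, compute m(α_i) mod 13:
  α_1 = 6: Horner steps 4 → 8 → 2, so m(6) = 2.
  α_2 = 3: Horner steps 4 → 9 → 7, so m(3) = 7.
  α_3 = 8: Horner steps 4 → 3 → 4, so m(8) = 4.
  α_4 = 1: Horner steps 4 → 1 → 7, so m(1) = 7.
  α_5 = 7: Horner steps 4 → 12 → 12, so m(7) = 12.
  α_6 = 12: Horner steps 4 → 6 → 0, so m(12) = 0.
Codeword c = [2, 7, 4, 7, 12, 0] ∈ F_13^6.


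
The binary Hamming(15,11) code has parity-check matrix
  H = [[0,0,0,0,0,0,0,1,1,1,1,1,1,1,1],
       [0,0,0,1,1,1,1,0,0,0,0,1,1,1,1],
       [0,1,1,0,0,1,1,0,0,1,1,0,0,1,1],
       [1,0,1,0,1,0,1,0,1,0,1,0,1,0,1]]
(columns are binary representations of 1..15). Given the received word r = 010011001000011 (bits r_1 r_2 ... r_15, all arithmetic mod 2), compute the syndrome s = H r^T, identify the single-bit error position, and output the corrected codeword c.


s = (1, 0, 0, 1)^T, error position = 9, corrected codeword c = 010011000000011

Compute s = H r^T mod 2 one row at a time:
  s_1 = 0 + 1 + 0 + 0 + 0 + 0 + 1 + 1 = 3 ≡ 1 (mod 2).
  s_2 = 0 + 1 + 1 + 0 + 0 + 0 + 1 + 1 = 4 ≡ 0 (mod 2).
  s_3 = 1 + 0 + 1 + 0 + 0 + 0 + 1 + 1 = 4 ≡ 0 (mod 2).
  s_4 = 0 + 0 + 1 + 0 + 1 + 0 + 0 + 1 = 3 ≡ 1 (mod 2).
s = (1, 0, 0, 1)^T — this equals column 9 of H (binary 1001), so error is at position 9.
Correct: flip bit 9 of r = 010011001000011 to get c = 010011000000011.


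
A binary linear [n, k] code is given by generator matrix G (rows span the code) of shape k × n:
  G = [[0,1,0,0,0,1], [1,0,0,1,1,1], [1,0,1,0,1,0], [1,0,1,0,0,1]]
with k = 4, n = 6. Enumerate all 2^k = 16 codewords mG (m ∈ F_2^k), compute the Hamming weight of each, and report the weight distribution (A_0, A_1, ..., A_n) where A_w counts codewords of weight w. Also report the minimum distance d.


Weight distribution: A_0 = 1, A_2 = 4, A_3 = 6, A_4 = 3, A_5 = 2. Minimum distance d = 2.

Enumerate all 2^4 = 16 messages m ∈ F_2^4.
For each, compute codeword c = mG in F_2^6, then tally its weight.
  m = 0000 → c = 000000, weight = 0.
  m = 1000 → c = 010001, weight = 2.
  m = 0100 → c = 100111, weight = 4.
  m = 1100 → c = 110110, weight = 4.
  m = 0010 → c = 101010, weight = 3.
  m = 1010 → c = 111011, weight = 5.
  m = 0110 → c = 001101, weight = 3.
  m = 1110 → c = 011100, weight = 3.
  m = 0001 → c = 101001, weight = 3.
  m = 1001 → c = 111000, weight = 3.
  m = 0101 → c = 001110, weight = 3.
  m = 1101 → c = 011111, weight = 5.
  m = 0011 → c = 000011, weight = 2.
  m = 1011 → c = 010010, weight = 2.
  m = 0111 → c = 100100, weight = 2.
  m = 1111 → c = 110101, weight = 4.
Tally weights:
  weight 0: 1 codewords.
  weight 2: 4 codewords.
  weight 3: 6 codewords.
  weight 4: 3 codewords.
  weight 5: 2 codewords.
Minimum distance d = smallest w > 0 with A_w > 0 = 2.
Sanity: Σ A_w = 16 = 2^4 = 16 ✓.


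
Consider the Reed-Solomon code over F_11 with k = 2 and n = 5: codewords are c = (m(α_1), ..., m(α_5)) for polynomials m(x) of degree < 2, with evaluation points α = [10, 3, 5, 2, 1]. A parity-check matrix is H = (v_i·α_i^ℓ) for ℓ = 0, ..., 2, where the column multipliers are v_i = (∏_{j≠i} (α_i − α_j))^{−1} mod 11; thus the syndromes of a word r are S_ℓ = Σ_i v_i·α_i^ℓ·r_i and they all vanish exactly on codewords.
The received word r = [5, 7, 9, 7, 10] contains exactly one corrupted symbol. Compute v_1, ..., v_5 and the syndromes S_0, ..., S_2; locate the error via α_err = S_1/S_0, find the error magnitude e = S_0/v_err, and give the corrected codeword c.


S = (6, 7, 10), error at position 2, error magnitude e = 3, c = [5, 4, 9, 7, 10].

Step 1: column multipliers v_i = (∏_{j≠i}(α_i − α_j))^{−1} mod 11.
  i = 1 (α = 10): (10−3)(10−5)(10−2)(10−1) = 7·5·8·9 = 2520 ≡ 1, so v_1 = 1^{−1} = 1 (mod 11).
  i = 2 (α = 3): (3−10)(3−5)(3−2)(3−1) = (−7)·(−2)·1·2 = 28 ≡ 6, so v_2 = 6^{−1} = 2 (mod 11).
  i = 3 (α = 5): (5−10)(5−3)(5−2)(5−1) = (−5)·2·3·4 = −120 ≡ 1, so v_3 = 1^{−1} = 1 (mod 11).
  i = 4 (α = 2): (2−10)(2−3)(2−5)(2−1) = (−8)·(−1)·(−3)·1 = −24 ≡ 9, so v_4 = 9^{−1} = 5 (mod 11).
  i = 5 (α = 1): (1−10)(1−3)(1−5)(1−2) = (−9)·(−2)·(−4)·(−1) = 72 ≡ 6, so v_5 = 6^{−1} = 2 (mod 11).
  v = [1, 2, 1, 5, 2].
Step 2: syndromes of r = [5, 7, 9, 7, 10] (all sums mod 11).
  S_0 = Σ v_i r_i = 1·5 + 2·7 + 1·9 + 5·7 + 2·10 = 83 ≡ 6.
  S_1 = Σ v_i α_i r_i = 1·10·5 + 2·3·7 + 1·5·9 + 5·2·7 + 2·1·10 = 227 ≡ 7.
  α_i^2 mod 11 = [1, 9, 3, 4, 1].
  S_2 = Σ v_i α_i^2 r_i = 1·1·5 + 2·9·7 + 1·3·9 + 5·4·7 + 2·1·10 = 318 ≡ 10.
  S = (6, 7, 10) ≠ 0, so r is not a codeword (an error is present).
Step 3: locate the error. For a single error e at position i, S_ℓ = v_i·e·α_i^ℓ, so α_err = S_1/S_0.
  S_0^{−1} = 6^{−1} = 2 (mod 11), so α_err = 7·2 = 14 ≡ 3 = α_2. Error position i = 2.
  Consistency check: S_2/S_1 = 10·8 = 80 ≡ 3 = α_err ✓ (single-error assumption holds).
Step 4: error magnitude e = S_0/v_2 = S_0·∏_{j≠2}(α_2 − α_j) = 6·6 = 36 ≡ 3 (mod 11).
Step 5: correct position 2: c_2 = r_2 − e = 7 − 3 ≡ 4 (mod 11). Hence c = [5, 4, 9, 7, 10].
  Check: interpolating c through the α_i gives m(x) = 2 + 8·x (degree < 2) with m(α_i) = c_i for every i, so c is indeed a codeword.


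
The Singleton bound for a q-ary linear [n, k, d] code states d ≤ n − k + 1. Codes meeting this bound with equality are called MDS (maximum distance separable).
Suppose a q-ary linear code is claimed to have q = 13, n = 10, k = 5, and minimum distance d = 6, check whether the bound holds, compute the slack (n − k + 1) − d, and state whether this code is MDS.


Singleton RHS = n − k + 1 = 6, slack = 0, bound satisfied, MDS.

Singleton bound: d ≤ n − k + 1.
Here n = 10, k = 5, so n − k + 1 = 6.
Given d = 6, check d ≤ 6: YES.
Slack = (n − k + 1) − d = 0.
The code is MDS (slack = 0).
Description: the claimed parameters are [10, 5, 6]_13; such a code would be MDS (meets Singleton bound).


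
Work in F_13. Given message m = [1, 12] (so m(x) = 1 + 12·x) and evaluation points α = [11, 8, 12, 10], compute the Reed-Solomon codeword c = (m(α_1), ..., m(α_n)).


c = [3, 6, 2, 4]

Message polynomial: m(x) = 1 + 12·x (mod 13).
For each evaluation point α_i, compute m(α_i) mod 13:
  α_1 = 11: Horner steps 12 → 3, so m(11) = 3.
  α_2 = 8: Horner steps 12 → 6, so m(8) = 6.
  α_3 = 12: Horner steps 12 → 2, so m(12) = 2.
  α_4 = 10: Horner steps 12 → 4, so m(10) = 4.
Codeword c = [3, 6, 2, 4] ∈ F_13^4.


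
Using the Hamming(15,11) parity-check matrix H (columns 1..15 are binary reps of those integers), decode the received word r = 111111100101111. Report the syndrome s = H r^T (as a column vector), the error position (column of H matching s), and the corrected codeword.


s = (1, 0, 1, 0)^T, error position = 10, corrected codeword c = 111111100001111

Compute s = H r^T mod 2 one row at a time:
  s_1 = 0 + 0 + 1 + 0 + 1 + 1 + 1 + 1 = 5 ≡ 1 (mod 2).
  s_2 = 1 + 1 + 1 + 1 + 1 + 1 + 1 + 1 = 8 ≡ 0 (mod 2).
  s_3 = 1 + 1 + 1 + 1 + 1 + 0 + 1 + 1 = 7 ≡ 1 (mod 2).
  s_4 = 1 + 1 + 1 + 1 + 0 + 0 + 1 + 1 = 6 ≡ 0 (mod 2).
s = (1, 0, 1, 0)^T — this equals column 10 of H (binary 1010), so error is at position 10.
Correct: flip bit 10 of r = 111111100101111 to get c = 111111100001111.


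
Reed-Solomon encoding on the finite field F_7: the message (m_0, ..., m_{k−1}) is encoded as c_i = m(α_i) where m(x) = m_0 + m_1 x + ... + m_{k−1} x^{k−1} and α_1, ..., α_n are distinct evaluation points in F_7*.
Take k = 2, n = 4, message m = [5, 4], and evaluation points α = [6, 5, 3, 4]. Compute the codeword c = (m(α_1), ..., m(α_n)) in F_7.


c = [1, 4, 3, 0]

Message polynomial: m(x) = 5 + 4·x (mod 7).
For each evaluation point α_i, compute m(α_i) mod 7:
  α_1 = 6: Horner steps 4 → 1, so m(6) = 1.
  α_2 = 5: Horner steps 4 → 4, so m(5) = 4.
  α_3 = 3: Horner steps 4 → 3, so m(3) = 3.
  α_4 = 4: Horner steps 4 → 0, so m(4) = 0.
Codeword c = [1, 4, 3, 0] ∈ F_7^4.


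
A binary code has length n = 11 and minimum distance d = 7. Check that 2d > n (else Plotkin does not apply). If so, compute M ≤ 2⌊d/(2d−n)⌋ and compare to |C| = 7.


Plotkin bound M ≤ 4; given |C| = 7 > bound (violated).

Check applicability: 2d = 14, n = 11.
2d − n = 3 > 0, so Plotkin applies.
Compute d/(2d−n) = 7/3 ≈ 2.3333.
⌊d/(2d−n)⌋ = 2.
Plotkin bound: M ≤ 2·2 = 4.
Given |C| = 7, check: VIOLATED.
This |C| is above the Plotkin bound, so no binary code with n = 11, d = 7 and 7 codewords exists.


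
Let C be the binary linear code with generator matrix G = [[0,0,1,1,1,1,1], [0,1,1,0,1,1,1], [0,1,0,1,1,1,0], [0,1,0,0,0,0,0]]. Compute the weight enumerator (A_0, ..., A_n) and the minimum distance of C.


Weight distribution: A_0 = 1, A_1 = 2, A_2 = 3, A_3 = 4, A_4 = 3, A_5 = 2, A_6 = 1. Minimum distance d = 1.

Enumerate all 2^4 = 16 messages m ∈ F_2^4.
For each, compute codeword c = mG in F_2^7, then tally its weight.
  m = 0000 → c = 0000000, weight = 0.
  m = 1000 → c = 0011111, weight = 5.
  m = 0100 → c = 0110111, weight = 5.
  m = 1100 → c = 0101000, weight = 2.
  m = 0010 → c = 0101110, weight = 4.
  m = 1010 → c = 0110001, weight = 3.
  m = 0110 → c = 0011001, weight = 3.
  m = 1110 → c = 0000110, weight = 2.
  m = 0001 → c = 0100000, weight = 1.
  m = 1001 → c = 0111111, weight = 6.
  m = 0101 → c = 0010111, weight = 4.
  m = 1101 → c = 0001000, weight = 1.
  m = 0011 → c = 0001110, weight = 3.
  m = 1011 → c = 0010001, weight = 2.
  m = 0111 → c = 0111001, weight = 4.
  m = 1111 → c = 0100110, weight = 3.
Tally weights:
  weight 0: 1 codewords.
  weight 1: 2 codewords.
  weight 2: 3 codewords.
  weight 3: 4 codewords.
  weight 4: 3 codewords.
  weight 5: 2 codewords.
  weight 6: 1 codewords.
Minimum distance d = smallest w > 0 with A_w > 0 = 1.
Sanity: Σ A_w = 16 = 2^4 = 16 ✓.
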